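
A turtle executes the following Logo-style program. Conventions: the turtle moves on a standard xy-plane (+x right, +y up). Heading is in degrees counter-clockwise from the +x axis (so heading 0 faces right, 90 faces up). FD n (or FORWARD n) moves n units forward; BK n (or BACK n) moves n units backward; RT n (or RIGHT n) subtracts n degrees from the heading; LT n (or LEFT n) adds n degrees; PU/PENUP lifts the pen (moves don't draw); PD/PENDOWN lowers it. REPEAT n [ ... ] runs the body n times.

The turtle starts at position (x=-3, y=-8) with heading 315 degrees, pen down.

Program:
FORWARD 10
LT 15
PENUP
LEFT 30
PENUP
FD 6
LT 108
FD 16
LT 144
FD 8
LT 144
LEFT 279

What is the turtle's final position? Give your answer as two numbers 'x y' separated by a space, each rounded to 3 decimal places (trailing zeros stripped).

Answer: 2.655 -7.463

Derivation:
Executing turtle program step by step:
Start: pos=(-3,-8), heading=315, pen down
FD 10: (-3,-8) -> (4.071,-15.071) [heading=315, draw]
LT 15: heading 315 -> 330
PU: pen up
LT 30: heading 330 -> 0
PU: pen up
FD 6: (4.071,-15.071) -> (10.071,-15.071) [heading=0, move]
LT 108: heading 0 -> 108
FD 16: (10.071,-15.071) -> (5.127,0.146) [heading=108, move]
LT 144: heading 108 -> 252
FD 8: (5.127,0.146) -> (2.655,-7.463) [heading=252, move]
LT 144: heading 252 -> 36
LT 279: heading 36 -> 315
Final: pos=(2.655,-7.463), heading=315, 1 segment(s) drawn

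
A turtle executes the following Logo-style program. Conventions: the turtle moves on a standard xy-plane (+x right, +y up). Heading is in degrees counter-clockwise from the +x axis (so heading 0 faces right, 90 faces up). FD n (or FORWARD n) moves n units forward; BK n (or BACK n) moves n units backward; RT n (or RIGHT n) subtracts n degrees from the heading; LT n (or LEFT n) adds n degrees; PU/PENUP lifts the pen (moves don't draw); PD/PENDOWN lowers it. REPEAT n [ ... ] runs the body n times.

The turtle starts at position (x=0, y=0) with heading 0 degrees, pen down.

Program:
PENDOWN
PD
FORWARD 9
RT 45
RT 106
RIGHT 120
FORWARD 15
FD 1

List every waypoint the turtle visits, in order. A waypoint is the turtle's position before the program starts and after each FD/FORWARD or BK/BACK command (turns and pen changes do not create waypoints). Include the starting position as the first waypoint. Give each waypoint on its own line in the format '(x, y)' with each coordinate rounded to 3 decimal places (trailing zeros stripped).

Executing turtle program step by step:
Start: pos=(0,0), heading=0, pen down
PD: pen down
PD: pen down
FD 9: (0,0) -> (9,0) [heading=0, draw]
RT 45: heading 0 -> 315
RT 106: heading 315 -> 209
RT 120: heading 209 -> 89
FD 15: (9,0) -> (9.262,14.998) [heading=89, draw]
FD 1: (9.262,14.998) -> (9.279,15.998) [heading=89, draw]
Final: pos=(9.279,15.998), heading=89, 3 segment(s) drawn
Waypoints (4 total):
(0, 0)
(9, 0)
(9.262, 14.998)
(9.279, 15.998)

Answer: (0, 0)
(9, 0)
(9.262, 14.998)
(9.279, 15.998)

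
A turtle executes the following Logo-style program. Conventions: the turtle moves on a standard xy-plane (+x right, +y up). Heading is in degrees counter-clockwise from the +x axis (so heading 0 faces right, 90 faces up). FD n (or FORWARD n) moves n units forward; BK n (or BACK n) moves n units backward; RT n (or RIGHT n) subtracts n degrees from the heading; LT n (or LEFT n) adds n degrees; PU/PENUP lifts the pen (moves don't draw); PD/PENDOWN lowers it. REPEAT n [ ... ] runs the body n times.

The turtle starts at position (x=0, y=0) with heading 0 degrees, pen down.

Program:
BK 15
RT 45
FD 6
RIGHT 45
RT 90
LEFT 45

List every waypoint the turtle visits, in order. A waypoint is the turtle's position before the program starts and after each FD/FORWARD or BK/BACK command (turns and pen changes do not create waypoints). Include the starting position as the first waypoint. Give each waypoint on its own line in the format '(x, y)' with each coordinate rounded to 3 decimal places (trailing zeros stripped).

Executing turtle program step by step:
Start: pos=(0,0), heading=0, pen down
BK 15: (0,0) -> (-15,0) [heading=0, draw]
RT 45: heading 0 -> 315
FD 6: (-15,0) -> (-10.757,-4.243) [heading=315, draw]
RT 45: heading 315 -> 270
RT 90: heading 270 -> 180
LT 45: heading 180 -> 225
Final: pos=(-10.757,-4.243), heading=225, 2 segment(s) drawn
Waypoints (3 total):
(0, 0)
(-15, 0)
(-10.757, -4.243)

Answer: (0, 0)
(-15, 0)
(-10.757, -4.243)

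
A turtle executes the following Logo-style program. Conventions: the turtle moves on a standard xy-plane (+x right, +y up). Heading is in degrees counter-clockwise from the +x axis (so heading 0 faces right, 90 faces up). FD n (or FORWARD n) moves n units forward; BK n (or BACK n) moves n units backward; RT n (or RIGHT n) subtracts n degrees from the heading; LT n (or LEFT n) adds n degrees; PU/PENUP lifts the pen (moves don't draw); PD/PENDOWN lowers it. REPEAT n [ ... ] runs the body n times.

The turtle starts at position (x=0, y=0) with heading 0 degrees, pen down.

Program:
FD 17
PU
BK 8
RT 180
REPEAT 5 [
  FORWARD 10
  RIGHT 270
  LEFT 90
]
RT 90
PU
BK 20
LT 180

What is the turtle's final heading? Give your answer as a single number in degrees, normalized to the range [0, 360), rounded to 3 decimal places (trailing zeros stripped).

Executing turtle program step by step:
Start: pos=(0,0), heading=0, pen down
FD 17: (0,0) -> (17,0) [heading=0, draw]
PU: pen up
BK 8: (17,0) -> (9,0) [heading=0, move]
RT 180: heading 0 -> 180
REPEAT 5 [
  -- iteration 1/5 --
  FD 10: (9,0) -> (-1,0) [heading=180, move]
  RT 270: heading 180 -> 270
  LT 90: heading 270 -> 0
  -- iteration 2/5 --
  FD 10: (-1,0) -> (9,0) [heading=0, move]
  RT 270: heading 0 -> 90
  LT 90: heading 90 -> 180
  -- iteration 3/5 --
  FD 10: (9,0) -> (-1,0) [heading=180, move]
  RT 270: heading 180 -> 270
  LT 90: heading 270 -> 0
  -- iteration 4/5 --
  FD 10: (-1,0) -> (9,0) [heading=0, move]
  RT 270: heading 0 -> 90
  LT 90: heading 90 -> 180
  -- iteration 5/5 --
  FD 10: (9,0) -> (-1,0) [heading=180, move]
  RT 270: heading 180 -> 270
  LT 90: heading 270 -> 0
]
RT 90: heading 0 -> 270
PU: pen up
BK 20: (-1,0) -> (-1,20) [heading=270, move]
LT 180: heading 270 -> 90
Final: pos=(-1,20), heading=90, 1 segment(s) drawn

Answer: 90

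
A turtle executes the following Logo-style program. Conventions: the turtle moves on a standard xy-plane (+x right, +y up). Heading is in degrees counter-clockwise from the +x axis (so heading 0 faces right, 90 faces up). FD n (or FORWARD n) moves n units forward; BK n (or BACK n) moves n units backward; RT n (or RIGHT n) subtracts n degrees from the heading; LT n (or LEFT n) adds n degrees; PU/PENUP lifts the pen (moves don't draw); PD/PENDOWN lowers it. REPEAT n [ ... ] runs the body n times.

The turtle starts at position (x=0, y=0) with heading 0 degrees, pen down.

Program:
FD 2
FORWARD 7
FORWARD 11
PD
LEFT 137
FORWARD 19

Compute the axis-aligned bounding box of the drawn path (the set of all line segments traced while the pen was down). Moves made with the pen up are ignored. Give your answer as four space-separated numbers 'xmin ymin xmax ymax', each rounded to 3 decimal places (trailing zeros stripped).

Executing turtle program step by step:
Start: pos=(0,0), heading=0, pen down
FD 2: (0,0) -> (2,0) [heading=0, draw]
FD 7: (2,0) -> (9,0) [heading=0, draw]
FD 11: (9,0) -> (20,0) [heading=0, draw]
PD: pen down
LT 137: heading 0 -> 137
FD 19: (20,0) -> (6.104,12.958) [heading=137, draw]
Final: pos=(6.104,12.958), heading=137, 4 segment(s) drawn

Segment endpoints: x in {0, 2, 6.104, 9, 20}, y in {0, 12.958}
xmin=0, ymin=0, xmax=20, ymax=12.958

Answer: 0 0 20 12.958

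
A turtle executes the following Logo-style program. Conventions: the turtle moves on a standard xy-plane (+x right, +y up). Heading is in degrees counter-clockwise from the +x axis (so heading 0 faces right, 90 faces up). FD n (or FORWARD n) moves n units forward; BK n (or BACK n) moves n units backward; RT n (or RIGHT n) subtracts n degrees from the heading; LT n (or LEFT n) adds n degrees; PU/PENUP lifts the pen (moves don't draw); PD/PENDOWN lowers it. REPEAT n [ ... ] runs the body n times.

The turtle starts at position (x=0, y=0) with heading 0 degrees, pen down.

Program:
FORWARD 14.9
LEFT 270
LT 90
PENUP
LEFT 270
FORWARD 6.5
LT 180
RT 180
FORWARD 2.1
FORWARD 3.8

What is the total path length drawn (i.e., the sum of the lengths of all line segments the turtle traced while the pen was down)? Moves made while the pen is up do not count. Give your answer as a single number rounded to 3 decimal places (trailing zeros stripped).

Executing turtle program step by step:
Start: pos=(0,0), heading=0, pen down
FD 14.9: (0,0) -> (14.9,0) [heading=0, draw]
LT 270: heading 0 -> 270
LT 90: heading 270 -> 0
PU: pen up
LT 270: heading 0 -> 270
FD 6.5: (14.9,0) -> (14.9,-6.5) [heading=270, move]
LT 180: heading 270 -> 90
RT 180: heading 90 -> 270
FD 2.1: (14.9,-6.5) -> (14.9,-8.6) [heading=270, move]
FD 3.8: (14.9,-8.6) -> (14.9,-12.4) [heading=270, move]
Final: pos=(14.9,-12.4), heading=270, 1 segment(s) drawn

Segment lengths:
  seg 1: (0,0) -> (14.9,0), length = 14.9
Total = 14.9

Answer: 14.9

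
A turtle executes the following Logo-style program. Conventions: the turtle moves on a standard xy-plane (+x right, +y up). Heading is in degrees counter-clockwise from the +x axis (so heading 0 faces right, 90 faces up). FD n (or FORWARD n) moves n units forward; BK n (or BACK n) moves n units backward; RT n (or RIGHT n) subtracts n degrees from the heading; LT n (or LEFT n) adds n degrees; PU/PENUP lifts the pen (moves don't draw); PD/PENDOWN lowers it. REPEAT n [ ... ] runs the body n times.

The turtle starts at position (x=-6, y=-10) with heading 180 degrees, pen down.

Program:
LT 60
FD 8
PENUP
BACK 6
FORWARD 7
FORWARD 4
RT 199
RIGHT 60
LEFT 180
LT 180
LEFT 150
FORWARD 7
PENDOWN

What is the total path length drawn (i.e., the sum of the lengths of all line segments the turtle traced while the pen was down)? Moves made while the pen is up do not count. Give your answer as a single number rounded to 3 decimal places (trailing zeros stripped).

Executing turtle program step by step:
Start: pos=(-6,-10), heading=180, pen down
LT 60: heading 180 -> 240
FD 8: (-6,-10) -> (-10,-16.928) [heading=240, draw]
PU: pen up
BK 6: (-10,-16.928) -> (-7,-11.732) [heading=240, move]
FD 7: (-7,-11.732) -> (-10.5,-17.794) [heading=240, move]
FD 4: (-10.5,-17.794) -> (-12.5,-21.258) [heading=240, move]
RT 199: heading 240 -> 41
RT 60: heading 41 -> 341
LT 180: heading 341 -> 161
LT 180: heading 161 -> 341
LT 150: heading 341 -> 131
FD 7: (-12.5,-21.258) -> (-17.092,-15.975) [heading=131, move]
PD: pen down
Final: pos=(-17.092,-15.975), heading=131, 1 segment(s) drawn

Segment lengths:
  seg 1: (-6,-10) -> (-10,-16.928), length = 8
Total = 8

Answer: 8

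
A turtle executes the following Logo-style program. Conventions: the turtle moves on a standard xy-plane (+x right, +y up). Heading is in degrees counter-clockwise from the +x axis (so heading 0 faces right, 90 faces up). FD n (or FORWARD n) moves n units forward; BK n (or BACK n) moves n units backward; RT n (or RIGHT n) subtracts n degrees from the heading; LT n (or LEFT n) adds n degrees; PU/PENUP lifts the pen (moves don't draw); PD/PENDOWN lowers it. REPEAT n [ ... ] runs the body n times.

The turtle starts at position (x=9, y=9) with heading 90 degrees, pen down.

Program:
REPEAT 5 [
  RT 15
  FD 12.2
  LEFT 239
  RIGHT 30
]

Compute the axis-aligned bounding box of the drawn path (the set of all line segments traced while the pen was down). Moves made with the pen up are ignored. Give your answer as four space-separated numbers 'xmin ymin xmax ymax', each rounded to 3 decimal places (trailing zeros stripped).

Executing turtle program step by step:
Start: pos=(9,9), heading=90, pen down
REPEAT 5 [
  -- iteration 1/5 --
  RT 15: heading 90 -> 75
  FD 12.2: (9,9) -> (12.158,20.784) [heading=75, draw]
  LT 239: heading 75 -> 314
  RT 30: heading 314 -> 284
  -- iteration 2/5 --
  RT 15: heading 284 -> 269
  FD 12.2: (12.158,20.784) -> (11.945,8.586) [heading=269, draw]
  LT 239: heading 269 -> 148
  RT 30: heading 148 -> 118
  -- iteration 3/5 --
  RT 15: heading 118 -> 103
  FD 12.2: (11.945,8.586) -> (9.2,20.473) [heading=103, draw]
  LT 239: heading 103 -> 342
  RT 30: heading 342 -> 312
  -- iteration 4/5 --
  RT 15: heading 312 -> 297
  FD 12.2: (9.2,20.473) -> (14.739,9.603) [heading=297, draw]
  LT 239: heading 297 -> 176
  RT 30: heading 176 -> 146
  -- iteration 5/5 --
  RT 15: heading 146 -> 131
  FD 12.2: (14.739,9.603) -> (6.735,18.811) [heading=131, draw]
  LT 239: heading 131 -> 10
  RT 30: heading 10 -> 340
]
Final: pos=(6.735,18.811), heading=340, 5 segment(s) drawn

Segment endpoints: x in {6.735, 9, 9.2, 11.945, 12.158, 14.739}, y in {8.586, 9, 9.603, 18.811, 20.473, 20.784}
xmin=6.735, ymin=8.586, xmax=14.739, ymax=20.784

Answer: 6.735 8.586 14.739 20.784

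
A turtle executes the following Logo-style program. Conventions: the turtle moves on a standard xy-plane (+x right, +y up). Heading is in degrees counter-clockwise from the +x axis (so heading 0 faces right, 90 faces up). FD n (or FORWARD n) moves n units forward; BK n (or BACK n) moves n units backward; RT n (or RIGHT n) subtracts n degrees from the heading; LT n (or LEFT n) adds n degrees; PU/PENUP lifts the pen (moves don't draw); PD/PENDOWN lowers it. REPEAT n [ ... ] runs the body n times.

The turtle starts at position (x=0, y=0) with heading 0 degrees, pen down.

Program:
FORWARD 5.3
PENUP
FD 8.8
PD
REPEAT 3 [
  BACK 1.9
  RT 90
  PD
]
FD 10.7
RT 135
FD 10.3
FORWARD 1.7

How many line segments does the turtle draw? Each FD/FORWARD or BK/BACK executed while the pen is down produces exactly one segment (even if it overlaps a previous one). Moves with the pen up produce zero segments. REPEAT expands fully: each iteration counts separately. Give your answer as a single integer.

Executing turtle program step by step:
Start: pos=(0,0), heading=0, pen down
FD 5.3: (0,0) -> (5.3,0) [heading=0, draw]
PU: pen up
FD 8.8: (5.3,0) -> (14.1,0) [heading=0, move]
PD: pen down
REPEAT 3 [
  -- iteration 1/3 --
  BK 1.9: (14.1,0) -> (12.2,0) [heading=0, draw]
  RT 90: heading 0 -> 270
  PD: pen down
  -- iteration 2/3 --
  BK 1.9: (12.2,0) -> (12.2,1.9) [heading=270, draw]
  RT 90: heading 270 -> 180
  PD: pen down
  -- iteration 3/3 --
  BK 1.9: (12.2,1.9) -> (14.1,1.9) [heading=180, draw]
  RT 90: heading 180 -> 90
  PD: pen down
]
FD 10.7: (14.1,1.9) -> (14.1,12.6) [heading=90, draw]
RT 135: heading 90 -> 315
FD 10.3: (14.1,12.6) -> (21.383,5.317) [heading=315, draw]
FD 1.7: (21.383,5.317) -> (22.585,4.115) [heading=315, draw]
Final: pos=(22.585,4.115), heading=315, 7 segment(s) drawn
Segments drawn: 7

Answer: 7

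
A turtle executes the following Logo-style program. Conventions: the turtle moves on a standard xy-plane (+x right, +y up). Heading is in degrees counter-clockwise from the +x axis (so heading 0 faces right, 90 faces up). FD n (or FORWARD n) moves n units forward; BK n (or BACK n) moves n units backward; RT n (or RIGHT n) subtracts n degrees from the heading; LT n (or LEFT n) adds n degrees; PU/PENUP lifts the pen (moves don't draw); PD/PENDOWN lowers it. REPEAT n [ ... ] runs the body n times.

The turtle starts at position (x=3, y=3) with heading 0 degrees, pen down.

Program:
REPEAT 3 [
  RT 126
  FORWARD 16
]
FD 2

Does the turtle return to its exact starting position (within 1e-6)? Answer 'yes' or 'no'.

Answer: no

Derivation:
Executing turtle program step by step:
Start: pos=(3,3), heading=0, pen down
REPEAT 3 [
  -- iteration 1/3 --
  RT 126: heading 0 -> 234
  FD 16: (3,3) -> (-6.405,-9.944) [heading=234, draw]
  -- iteration 2/3 --
  RT 126: heading 234 -> 108
  FD 16: (-6.405,-9.944) -> (-11.349,5.273) [heading=108, draw]
  -- iteration 3/3 --
  RT 126: heading 108 -> 342
  FD 16: (-11.349,5.273) -> (3.868,0.328) [heading=342, draw]
]
FD 2: (3.868,0.328) -> (5.77,-0.29) [heading=342, draw]
Final: pos=(5.77,-0.29), heading=342, 4 segment(s) drawn

Start position: (3, 3)
Final position: (5.77, -0.29)
Distance = 4.301; >= 1e-6 -> NOT closed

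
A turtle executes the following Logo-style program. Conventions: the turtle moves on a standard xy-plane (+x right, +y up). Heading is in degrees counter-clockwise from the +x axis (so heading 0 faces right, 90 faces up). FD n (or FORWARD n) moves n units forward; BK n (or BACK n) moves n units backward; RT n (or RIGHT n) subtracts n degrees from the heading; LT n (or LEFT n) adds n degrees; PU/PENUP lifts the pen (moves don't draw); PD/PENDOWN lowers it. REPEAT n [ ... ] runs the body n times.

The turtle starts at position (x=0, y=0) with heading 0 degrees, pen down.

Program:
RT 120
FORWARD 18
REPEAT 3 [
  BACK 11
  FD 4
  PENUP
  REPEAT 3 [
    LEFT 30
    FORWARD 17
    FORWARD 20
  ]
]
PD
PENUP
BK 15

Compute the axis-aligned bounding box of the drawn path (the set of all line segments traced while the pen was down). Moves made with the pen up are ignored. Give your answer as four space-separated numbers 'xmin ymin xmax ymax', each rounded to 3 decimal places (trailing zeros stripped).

Answer: -9 -15.588 0 0

Derivation:
Executing turtle program step by step:
Start: pos=(0,0), heading=0, pen down
RT 120: heading 0 -> 240
FD 18: (0,0) -> (-9,-15.588) [heading=240, draw]
REPEAT 3 [
  -- iteration 1/3 --
  BK 11: (-9,-15.588) -> (-3.5,-6.062) [heading=240, draw]
  FD 4: (-3.5,-6.062) -> (-5.5,-9.526) [heading=240, draw]
  PU: pen up
  REPEAT 3 [
    -- iteration 1/3 --
    LT 30: heading 240 -> 270
    FD 17: (-5.5,-9.526) -> (-5.5,-26.526) [heading=270, move]
    FD 20: (-5.5,-26.526) -> (-5.5,-46.526) [heading=270, move]
    -- iteration 2/3 --
    LT 30: heading 270 -> 300
    FD 17: (-5.5,-46.526) -> (3,-61.249) [heading=300, move]
    FD 20: (3,-61.249) -> (13,-78.569) [heading=300, move]
    -- iteration 3/3 --
    LT 30: heading 300 -> 330
    FD 17: (13,-78.569) -> (27.722,-87.069) [heading=330, move]
    FD 20: (27.722,-87.069) -> (45.043,-97.069) [heading=330, move]
  ]
  -- iteration 2/3 --
  BK 11: (45.043,-97.069) -> (35.517,-91.569) [heading=330, move]
  FD 4: (35.517,-91.569) -> (38.981,-93.569) [heading=330, move]
  PU: pen up
  REPEAT 3 [
    -- iteration 1/3 --
    LT 30: heading 330 -> 0
    FD 17: (38.981,-93.569) -> (55.981,-93.569) [heading=0, move]
    FD 20: (55.981,-93.569) -> (75.981,-93.569) [heading=0, move]
    -- iteration 2/3 --
    LT 30: heading 0 -> 30
    FD 17: (75.981,-93.569) -> (90.703,-85.069) [heading=30, move]
    FD 20: (90.703,-85.069) -> (108.024,-75.069) [heading=30, move]
    -- iteration 3/3 --
    LT 30: heading 30 -> 60
    FD 17: (108.024,-75.069) -> (116.524,-60.347) [heading=60, move]
    FD 20: (116.524,-60.347) -> (126.524,-43.026) [heading=60, move]
  ]
  -- iteration 3/3 --
  BK 11: (126.524,-43.026) -> (121.024,-52.553) [heading=60, move]
  FD 4: (121.024,-52.553) -> (123.024,-49.088) [heading=60, move]
  PU: pen up
  REPEAT 3 [
    -- iteration 1/3 --
    LT 30: heading 60 -> 90
    FD 17: (123.024,-49.088) -> (123.024,-32.088) [heading=90, move]
    FD 20: (123.024,-32.088) -> (123.024,-12.088) [heading=90, move]
    -- iteration 2/3 --
    LT 30: heading 90 -> 120
    FD 17: (123.024,-12.088) -> (114.524,2.634) [heading=120, move]
    FD 20: (114.524,2.634) -> (104.524,19.954) [heading=120, move]
    -- iteration 3/3 --
    LT 30: heading 120 -> 150
    FD 17: (104.524,19.954) -> (89.801,28.454) [heading=150, move]
    FD 20: (89.801,28.454) -> (72.481,38.454) [heading=150, move]
  ]
]
PD: pen down
PU: pen up
BK 15: (72.481,38.454) -> (85.471,30.954) [heading=150, move]
Final: pos=(85.471,30.954), heading=150, 3 segment(s) drawn

Segment endpoints: x in {-9, -5.5, -3.5, 0}, y in {-15.588, -9.526, -6.062, 0}
xmin=-9, ymin=-15.588, xmax=0, ymax=0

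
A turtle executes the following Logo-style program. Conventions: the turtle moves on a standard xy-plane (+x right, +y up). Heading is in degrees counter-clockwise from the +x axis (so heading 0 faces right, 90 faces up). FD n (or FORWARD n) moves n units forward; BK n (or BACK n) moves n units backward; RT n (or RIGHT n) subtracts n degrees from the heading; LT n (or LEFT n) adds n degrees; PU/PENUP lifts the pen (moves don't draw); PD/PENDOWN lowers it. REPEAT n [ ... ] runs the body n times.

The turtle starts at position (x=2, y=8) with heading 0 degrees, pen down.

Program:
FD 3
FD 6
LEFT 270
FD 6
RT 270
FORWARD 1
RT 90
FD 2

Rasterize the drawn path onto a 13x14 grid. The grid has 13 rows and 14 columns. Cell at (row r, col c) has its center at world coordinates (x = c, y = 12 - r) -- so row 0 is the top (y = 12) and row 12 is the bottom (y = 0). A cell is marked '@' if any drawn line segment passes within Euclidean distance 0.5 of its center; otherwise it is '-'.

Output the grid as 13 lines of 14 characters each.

Segment 0: (2,8) -> (5,8)
Segment 1: (5,8) -> (11,8)
Segment 2: (11,8) -> (11,2)
Segment 3: (11,2) -> (12,2)
Segment 4: (12,2) -> (12,0)

Answer: --------------
--------------
--------------
--------------
--@@@@@@@@@@--
-----------@--
-----------@--
-----------@--
-----------@--
-----------@--
-----------@@-
------------@-
------------@-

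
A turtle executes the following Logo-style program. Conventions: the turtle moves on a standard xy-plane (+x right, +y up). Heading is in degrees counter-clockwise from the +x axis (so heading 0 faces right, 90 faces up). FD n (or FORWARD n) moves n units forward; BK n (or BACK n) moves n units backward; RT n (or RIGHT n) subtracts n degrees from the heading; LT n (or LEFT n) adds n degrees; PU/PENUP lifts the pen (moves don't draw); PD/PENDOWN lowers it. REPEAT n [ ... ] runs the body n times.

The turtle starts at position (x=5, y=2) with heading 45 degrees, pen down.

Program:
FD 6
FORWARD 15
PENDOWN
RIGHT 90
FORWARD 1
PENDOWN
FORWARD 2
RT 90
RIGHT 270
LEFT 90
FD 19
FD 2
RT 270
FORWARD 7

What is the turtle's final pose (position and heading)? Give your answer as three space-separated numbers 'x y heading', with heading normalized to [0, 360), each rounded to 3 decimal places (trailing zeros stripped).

Answer: 31.87 34.527 135

Derivation:
Executing turtle program step by step:
Start: pos=(5,2), heading=45, pen down
FD 6: (5,2) -> (9.243,6.243) [heading=45, draw]
FD 15: (9.243,6.243) -> (19.849,16.849) [heading=45, draw]
PD: pen down
RT 90: heading 45 -> 315
FD 1: (19.849,16.849) -> (20.556,16.142) [heading=315, draw]
PD: pen down
FD 2: (20.556,16.142) -> (21.971,14.728) [heading=315, draw]
RT 90: heading 315 -> 225
RT 270: heading 225 -> 315
LT 90: heading 315 -> 45
FD 19: (21.971,14.728) -> (35.406,28.163) [heading=45, draw]
FD 2: (35.406,28.163) -> (36.82,29.577) [heading=45, draw]
RT 270: heading 45 -> 135
FD 7: (36.82,29.577) -> (31.87,34.527) [heading=135, draw]
Final: pos=(31.87,34.527), heading=135, 7 segment(s) drawn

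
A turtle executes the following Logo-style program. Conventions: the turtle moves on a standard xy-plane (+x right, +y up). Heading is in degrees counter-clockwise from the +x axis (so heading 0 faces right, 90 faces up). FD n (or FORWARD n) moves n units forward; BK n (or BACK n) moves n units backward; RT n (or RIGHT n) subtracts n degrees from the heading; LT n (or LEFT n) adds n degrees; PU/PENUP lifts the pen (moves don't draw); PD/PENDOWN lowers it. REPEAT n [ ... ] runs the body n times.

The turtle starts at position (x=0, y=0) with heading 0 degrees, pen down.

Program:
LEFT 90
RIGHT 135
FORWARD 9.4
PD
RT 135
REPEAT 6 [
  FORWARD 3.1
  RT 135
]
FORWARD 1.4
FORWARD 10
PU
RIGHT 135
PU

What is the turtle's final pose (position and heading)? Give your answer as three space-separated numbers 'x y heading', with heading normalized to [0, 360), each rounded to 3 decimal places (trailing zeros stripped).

Executing turtle program step by step:
Start: pos=(0,0), heading=0, pen down
LT 90: heading 0 -> 90
RT 135: heading 90 -> 315
FD 9.4: (0,0) -> (6.647,-6.647) [heading=315, draw]
PD: pen down
RT 135: heading 315 -> 180
REPEAT 6 [
  -- iteration 1/6 --
  FD 3.1: (6.647,-6.647) -> (3.547,-6.647) [heading=180, draw]
  RT 135: heading 180 -> 45
  -- iteration 2/6 --
  FD 3.1: (3.547,-6.647) -> (5.739,-4.455) [heading=45, draw]
  RT 135: heading 45 -> 270
  -- iteration 3/6 --
  FD 3.1: (5.739,-4.455) -> (5.739,-7.555) [heading=270, draw]
  RT 135: heading 270 -> 135
  -- iteration 4/6 --
  FD 3.1: (5.739,-7.555) -> (3.547,-5.363) [heading=135, draw]
  RT 135: heading 135 -> 0
  -- iteration 5/6 --
  FD 3.1: (3.547,-5.363) -> (6.647,-5.363) [heading=0, draw]
  RT 135: heading 0 -> 225
  -- iteration 6/6 --
  FD 3.1: (6.647,-5.363) -> (4.455,-7.555) [heading=225, draw]
  RT 135: heading 225 -> 90
]
FD 1.4: (4.455,-7.555) -> (4.455,-6.155) [heading=90, draw]
FD 10: (4.455,-6.155) -> (4.455,3.845) [heading=90, draw]
PU: pen up
RT 135: heading 90 -> 315
PU: pen up
Final: pos=(4.455,3.845), heading=315, 9 segment(s) drawn

Answer: 4.455 3.845 315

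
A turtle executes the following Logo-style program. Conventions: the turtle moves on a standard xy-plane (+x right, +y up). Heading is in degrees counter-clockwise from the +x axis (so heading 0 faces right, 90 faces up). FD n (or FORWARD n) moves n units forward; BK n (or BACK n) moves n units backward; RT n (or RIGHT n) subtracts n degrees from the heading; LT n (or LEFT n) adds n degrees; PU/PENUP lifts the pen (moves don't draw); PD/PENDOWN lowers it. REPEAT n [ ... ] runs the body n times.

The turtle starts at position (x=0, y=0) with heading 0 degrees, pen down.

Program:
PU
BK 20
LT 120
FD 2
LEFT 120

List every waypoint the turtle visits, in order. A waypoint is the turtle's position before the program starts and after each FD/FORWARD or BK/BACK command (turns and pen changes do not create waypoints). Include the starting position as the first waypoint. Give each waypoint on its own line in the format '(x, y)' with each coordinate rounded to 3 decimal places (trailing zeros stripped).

Executing turtle program step by step:
Start: pos=(0,0), heading=0, pen down
PU: pen up
BK 20: (0,0) -> (-20,0) [heading=0, move]
LT 120: heading 0 -> 120
FD 2: (-20,0) -> (-21,1.732) [heading=120, move]
LT 120: heading 120 -> 240
Final: pos=(-21,1.732), heading=240, 0 segment(s) drawn
Waypoints (3 total):
(0, 0)
(-20, 0)
(-21, 1.732)

Answer: (0, 0)
(-20, 0)
(-21, 1.732)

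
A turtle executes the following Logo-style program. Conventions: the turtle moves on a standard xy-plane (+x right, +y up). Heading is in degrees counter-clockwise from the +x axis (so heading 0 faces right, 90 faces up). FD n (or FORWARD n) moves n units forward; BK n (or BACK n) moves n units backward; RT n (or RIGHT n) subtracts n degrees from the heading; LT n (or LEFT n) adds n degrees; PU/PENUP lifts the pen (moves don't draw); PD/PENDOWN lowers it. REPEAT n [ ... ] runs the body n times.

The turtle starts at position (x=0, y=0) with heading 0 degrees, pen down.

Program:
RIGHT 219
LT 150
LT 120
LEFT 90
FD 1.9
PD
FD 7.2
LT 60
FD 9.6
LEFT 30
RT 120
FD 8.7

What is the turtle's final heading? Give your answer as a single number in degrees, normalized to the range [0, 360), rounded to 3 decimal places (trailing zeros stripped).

Executing turtle program step by step:
Start: pos=(0,0), heading=0, pen down
RT 219: heading 0 -> 141
LT 150: heading 141 -> 291
LT 120: heading 291 -> 51
LT 90: heading 51 -> 141
FD 1.9: (0,0) -> (-1.477,1.196) [heading=141, draw]
PD: pen down
FD 7.2: (-1.477,1.196) -> (-7.072,5.727) [heading=141, draw]
LT 60: heading 141 -> 201
FD 9.6: (-7.072,5.727) -> (-16.034,2.286) [heading=201, draw]
LT 30: heading 201 -> 231
RT 120: heading 231 -> 111
FD 8.7: (-16.034,2.286) -> (-19.152,10.409) [heading=111, draw]
Final: pos=(-19.152,10.409), heading=111, 4 segment(s) drawn

Answer: 111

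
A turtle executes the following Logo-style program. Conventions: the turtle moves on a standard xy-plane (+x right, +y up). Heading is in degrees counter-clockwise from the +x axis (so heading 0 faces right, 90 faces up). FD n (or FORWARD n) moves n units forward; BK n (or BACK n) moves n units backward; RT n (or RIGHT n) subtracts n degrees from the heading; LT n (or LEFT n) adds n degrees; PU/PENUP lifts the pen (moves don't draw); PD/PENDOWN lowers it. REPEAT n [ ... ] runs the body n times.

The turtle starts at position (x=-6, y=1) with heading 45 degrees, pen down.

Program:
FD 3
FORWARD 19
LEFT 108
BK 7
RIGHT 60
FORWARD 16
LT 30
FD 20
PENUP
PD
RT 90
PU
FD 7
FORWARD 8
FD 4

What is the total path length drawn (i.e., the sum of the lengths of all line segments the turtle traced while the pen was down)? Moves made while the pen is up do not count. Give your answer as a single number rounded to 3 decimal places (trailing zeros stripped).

Executing turtle program step by step:
Start: pos=(-6,1), heading=45, pen down
FD 3: (-6,1) -> (-3.879,3.121) [heading=45, draw]
FD 19: (-3.879,3.121) -> (9.556,16.556) [heading=45, draw]
LT 108: heading 45 -> 153
BK 7: (9.556,16.556) -> (15.793,13.378) [heading=153, draw]
RT 60: heading 153 -> 93
FD 16: (15.793,13.378) -> (14.956,29.356) [heading=93, draw]
LT 30: heading 93 -> 123
FD 20: (14.956,29.356) -> (4.063,46.13) [heading=123, draw]
PU: pen up
PD: pen down
RT 90: heading 123 -> 33
PU: pen up
FD 7: (4.063,46.13) -> (9.934,49.942) [heading=33, move]
FD 8: (9.934,49.942) -> (16.643,54.299) [heading=33, move]
FD 4: (16.643,54.299) -> (19.998,56.478) [heading=33, move]
Final: pos=(19.998,56.478), heading=33, 5 segment(s) drawn

Segment lengths:
  seg 1: (-6,1) -> (-3.879,3.121), length = 3
  seg 2: (-3.879,3.121) -> (9.556,16.556), length = 19
  seg 3: (9.556,16.556) -> (15.793,13.378), length = 7
  seg 4: (15.793,13.378) -> (14.956,29.356), length = 16
  seg 5: (14.956,29.356) -> (4.063,46.13), length = 20
Total = 65

Answer: 65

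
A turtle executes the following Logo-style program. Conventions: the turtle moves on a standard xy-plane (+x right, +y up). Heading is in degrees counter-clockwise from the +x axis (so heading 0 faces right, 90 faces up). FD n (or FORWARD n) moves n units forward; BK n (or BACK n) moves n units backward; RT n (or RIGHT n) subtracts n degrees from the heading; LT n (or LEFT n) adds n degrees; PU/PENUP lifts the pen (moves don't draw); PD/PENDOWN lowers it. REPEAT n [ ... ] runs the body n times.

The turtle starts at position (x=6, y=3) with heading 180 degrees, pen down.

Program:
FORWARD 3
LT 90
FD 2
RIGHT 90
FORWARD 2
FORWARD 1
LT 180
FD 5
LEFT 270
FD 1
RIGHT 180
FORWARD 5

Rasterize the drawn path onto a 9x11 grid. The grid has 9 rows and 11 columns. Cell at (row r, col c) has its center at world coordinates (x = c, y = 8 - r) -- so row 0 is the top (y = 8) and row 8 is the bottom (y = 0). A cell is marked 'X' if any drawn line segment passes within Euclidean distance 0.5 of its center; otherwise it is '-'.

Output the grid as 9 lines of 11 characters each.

Answer: -----------
-----------
-----------
-----X-----
-----X-----
---XXXX----
---X-X-----
XXXXXX-----
-----X-----

Derivation:
Segment 0: (6,3) -> (3,3)
Segment 1: (3,3) -> (3,1)
Segment 2: (3,1) -> (1,1)
Segment 3: (1,1) -> (-0,1)
Segment 4: (-0,1) -> (5,1)
Segment 5: (5,1) -> (5,-0)
Segment 6: (5,-0) -> (5,5)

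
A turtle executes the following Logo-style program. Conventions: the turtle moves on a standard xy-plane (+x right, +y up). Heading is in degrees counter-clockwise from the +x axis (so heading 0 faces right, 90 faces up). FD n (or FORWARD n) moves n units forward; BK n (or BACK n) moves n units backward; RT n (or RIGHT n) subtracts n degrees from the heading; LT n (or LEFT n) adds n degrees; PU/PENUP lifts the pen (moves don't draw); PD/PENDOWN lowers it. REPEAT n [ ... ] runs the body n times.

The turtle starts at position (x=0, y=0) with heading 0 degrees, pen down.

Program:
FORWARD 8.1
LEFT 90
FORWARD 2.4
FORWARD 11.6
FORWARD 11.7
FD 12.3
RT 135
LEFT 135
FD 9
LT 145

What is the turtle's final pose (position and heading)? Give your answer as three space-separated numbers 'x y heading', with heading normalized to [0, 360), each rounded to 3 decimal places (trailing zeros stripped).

Executing turtle program step by step:
Start: pos=(0,0), heading=0, pen down
FD 8.1: (0,0) -> (8.1,0) [heading=0, draw]
LT 90: heading 0 -> 90
FD 2.4: (8.1,0) -> (8.1,2.4) [heading=90, draw]
FD 11.6: (8.1,2.4) -> (8.1,14) [heading=90, draw]
FD 11.7: (8.1,14) -> (8.1,25.7) [heading=90, draw]
FD 12.3: (8.1,25.7) -> (8.1,38) [heading=90, draw]
RT 135: heading 90 -> 315
LT 135: heading 315 -> 90
FD 9: (8.1,38) -> (8.1,47) [heading=90, draw]
LT 145: heading 90 -> 235
Final: pos=(8.1,47), heading=235, 6 segment(s) drawn

Answer: 8.1 47 235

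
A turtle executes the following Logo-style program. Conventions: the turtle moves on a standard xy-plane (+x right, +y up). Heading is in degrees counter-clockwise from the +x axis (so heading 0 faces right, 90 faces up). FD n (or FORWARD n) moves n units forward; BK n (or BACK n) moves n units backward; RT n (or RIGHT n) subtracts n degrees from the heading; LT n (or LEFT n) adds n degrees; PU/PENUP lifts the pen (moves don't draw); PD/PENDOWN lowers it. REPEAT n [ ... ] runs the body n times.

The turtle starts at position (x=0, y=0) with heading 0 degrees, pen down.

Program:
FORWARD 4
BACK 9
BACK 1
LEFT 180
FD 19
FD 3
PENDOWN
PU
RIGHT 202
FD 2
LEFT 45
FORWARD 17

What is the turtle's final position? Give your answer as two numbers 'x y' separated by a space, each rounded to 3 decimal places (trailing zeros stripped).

Executing turtle program step by step:
Start: pos=(0,0), heading=0, pen down
FD 4: (0,0) -> (4,0) [heading=0, draw]
BK 9: (4,0) -> (-5,0) [heading=0, draw]
BK 1: (-5,0) -> (-6,0) [heading=0, draw]
LT 180: heading 0 -> 180
FD 19: (-6,0) -> (-25,0) [heading=180, draw]
FD 3: (-25,0) -> (-28,0) [heading=180, draw]
PD: pen down
PU: pen up
RT 202: heading 180 -> 338
FD 2: (-28,0) -> (-26.146,-0.749) [heading=338, move]
LT 45: heading 338 -> 23
FD 17: (-26.146,-0.749) -> (-10.497,5.893) [heading=23, move]
Final: pos=(-10.497,5.893), heading=23, 5 segment(s) drawn

Answer: -10.497 5.893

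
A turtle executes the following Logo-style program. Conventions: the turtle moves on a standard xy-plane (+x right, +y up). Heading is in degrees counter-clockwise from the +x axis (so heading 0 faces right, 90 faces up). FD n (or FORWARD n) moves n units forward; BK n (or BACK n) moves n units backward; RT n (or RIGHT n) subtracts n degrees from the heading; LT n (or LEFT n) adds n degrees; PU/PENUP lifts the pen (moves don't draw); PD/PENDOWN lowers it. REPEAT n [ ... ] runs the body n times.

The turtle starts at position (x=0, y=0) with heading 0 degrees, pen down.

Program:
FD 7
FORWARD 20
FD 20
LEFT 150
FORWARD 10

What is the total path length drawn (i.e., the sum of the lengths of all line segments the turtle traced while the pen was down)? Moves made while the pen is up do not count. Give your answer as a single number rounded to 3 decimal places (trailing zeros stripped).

Answer: 57

Derivation:
Executing turtle program step by step:
Start: pos=(0,0), heading=0, pen down
FD 7: (0,0) -> (7,0) [heading=0, draw]
FD 20: (7,0) -> (27,0) [heading=0, draw]
FD 20: (27,0) -> (47,0) [heading=0, draw]
LT 150: heading 0 -> 150
FD 10: (47,0) -> (38.34,5) [heading=150, draw]
Final: pos=(38.34,5), heading=150, 4 segment(s) drawn

Segment lengths:
  seg 1: (0,0) -> (7,0), length = 7
  seg 2: (7,0) -> (27,0), length = 20
  seg 3: (27,0) -> (47,0), length = 20
  seg 4: (47,0) -> (38.34,5), length = 10
Total = 57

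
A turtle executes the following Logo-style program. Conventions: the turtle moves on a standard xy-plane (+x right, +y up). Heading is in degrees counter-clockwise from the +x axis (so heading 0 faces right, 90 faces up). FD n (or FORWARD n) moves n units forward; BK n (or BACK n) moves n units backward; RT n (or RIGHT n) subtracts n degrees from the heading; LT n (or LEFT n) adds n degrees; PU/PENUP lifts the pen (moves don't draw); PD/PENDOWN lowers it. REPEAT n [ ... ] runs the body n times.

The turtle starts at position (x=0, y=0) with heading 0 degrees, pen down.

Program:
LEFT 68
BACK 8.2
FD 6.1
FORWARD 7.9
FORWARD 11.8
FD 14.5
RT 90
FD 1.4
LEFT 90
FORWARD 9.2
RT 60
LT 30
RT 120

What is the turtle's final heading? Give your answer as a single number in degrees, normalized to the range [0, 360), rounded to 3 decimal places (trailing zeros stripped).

Executing turtle program step by step:
Start: pos=(0,0), heading=0, pen down
LT 68: heading 0 -> 68
BK 8.2: (0,0) -> (-3.072,-7.603) [heading=68, draw]
FD 6.1: (-3.072,-7.603) -> (-0.787,-1.947) [heading=68, draw]
FD 7.9: (-0.787,-1.947) -> (2.173,5.378) [heading=68, draw]
FD 11.8: (2.173,5.378) -> (6.593,16.318) [heading=68, draw]
FD 14.5: (6.593,16.318) -> (12.025,29.763) [heading=68, draw]
RT 90: heading 68 -> 338
FD 1.4: (12.025,29.763) -> (13.323,29.238) [heading=338, draw]
LT 90: heading 338 -> 68
FD 9.2: (13.323,29.238) -> (16.769,37.768) [heading=68, draw]
RT 60: heading 68 -> 8
LT 30: heading 8 -> 38
RT 120: heading 38 -> 278
Final: pos=(16.769,37.768), heading=278, 7 segment(s) drawn

Answer: 278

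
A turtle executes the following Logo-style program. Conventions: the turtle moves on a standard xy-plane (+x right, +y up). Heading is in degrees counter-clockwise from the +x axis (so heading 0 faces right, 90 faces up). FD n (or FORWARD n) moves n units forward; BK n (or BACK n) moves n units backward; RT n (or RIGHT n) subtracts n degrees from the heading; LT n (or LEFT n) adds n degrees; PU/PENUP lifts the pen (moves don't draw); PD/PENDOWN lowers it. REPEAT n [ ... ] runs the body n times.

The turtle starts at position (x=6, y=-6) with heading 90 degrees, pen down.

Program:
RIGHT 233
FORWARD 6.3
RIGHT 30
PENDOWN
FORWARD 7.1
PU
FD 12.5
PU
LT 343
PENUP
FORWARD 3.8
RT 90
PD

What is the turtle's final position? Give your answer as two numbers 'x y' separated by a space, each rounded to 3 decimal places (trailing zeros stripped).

Executing turtle program step by step:
Start: pos=(6,-6), heading=90, pen down
RT 233: heading 90 -> 217
FD 6.3: (6,-6) -> (0.969,-9.791) [heading=217, draw]
RT 30: heading 217 -> 187
PD: pen down
FD 7.1: (0.969,-9.791) -> (-6.078,-10.657) [heading=187, draw]
PU: pen up
FD 12.5: (-6.078,-10.657) -> (-18.485,-12.18) [heading=187, move]
PU: pen up
LT 343: heading 187 -> 170
PU: pen up
FD 3.8: (-18.485,-12.18) -> (-22.228,-11.52) [heading=170, move]
RT 90: heading 170 -> 80
PD: pen down
Final: pos=(-22.228,-11.52), heading=80, 2 segment(s) drawn

Answer: -22.228 -11.52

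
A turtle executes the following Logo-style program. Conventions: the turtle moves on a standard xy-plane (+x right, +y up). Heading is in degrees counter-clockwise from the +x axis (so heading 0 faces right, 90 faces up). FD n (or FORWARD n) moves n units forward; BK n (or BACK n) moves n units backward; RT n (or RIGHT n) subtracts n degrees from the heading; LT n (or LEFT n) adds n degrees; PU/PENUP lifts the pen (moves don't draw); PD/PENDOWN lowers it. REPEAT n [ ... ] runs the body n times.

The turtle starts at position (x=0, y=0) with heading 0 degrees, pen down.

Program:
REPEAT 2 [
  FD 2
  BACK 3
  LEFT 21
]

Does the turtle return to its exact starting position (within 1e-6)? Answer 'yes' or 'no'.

Answer: no

Derivation:
Executing turtle program step by step:
Start: pos=(0,0), heading=0, pen down
REPEAT 2 [
  -- iteration 1/2 --
  FD 2: (0,0) -> (2,0) [heading=0, draw]
  BK 3: (2,0) -> (-1,0) [heading=0, draw]
  LT 21: heading 0 -> 21
  -- iteration 2/2 --
  FD 2: (-1,0) -> (0.867,0.717) [heading=21, draw]
  BK 3: (0.867,0.717) -> (-1.934,-0.358) [heading=21, draw]
  LT 21: heading 21 -> 42
]
Final: pos=(-1.934,-0.358), heading=42, 4 segment(s) drawn

Start position: (0, 0)
Final position: (-1.934, -0.358)
Distance = 1.967; >= 1e-6 -> NOT closed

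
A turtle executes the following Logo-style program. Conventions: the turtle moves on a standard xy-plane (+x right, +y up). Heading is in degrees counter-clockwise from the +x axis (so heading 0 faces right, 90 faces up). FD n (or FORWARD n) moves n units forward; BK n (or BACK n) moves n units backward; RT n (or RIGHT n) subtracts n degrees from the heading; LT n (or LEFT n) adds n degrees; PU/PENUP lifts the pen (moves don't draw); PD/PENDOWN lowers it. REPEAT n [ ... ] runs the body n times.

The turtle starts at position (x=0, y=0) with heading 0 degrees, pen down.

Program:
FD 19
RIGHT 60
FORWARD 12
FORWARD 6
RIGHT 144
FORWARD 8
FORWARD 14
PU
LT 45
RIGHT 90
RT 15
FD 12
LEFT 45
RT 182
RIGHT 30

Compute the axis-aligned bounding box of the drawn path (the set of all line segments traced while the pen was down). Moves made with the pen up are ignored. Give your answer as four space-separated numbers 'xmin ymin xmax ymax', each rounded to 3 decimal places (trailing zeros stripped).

Answer: 0 -15.588 28 0

Derivation:
Executing turtle program step by step:
Start: pos=(0,0), heading=0, pen down
FD 19: (0,0) -> (19,0) [heading=0, draw]
RT 60: heading 0 -> 300
FD 12: (19,0) -> (25,-10.392) [heading=300, draw]
FD 6: (25,-10.392) -> (28,-15.588) [heading=300, draw]
RT 144: heading 300 -> 156
FD 8: (28,-15.588) -> (20.692,-12.335) [heading=156, draw]
FD 14: (20.692,-12.335) -> (7.902,-6.64) [heading=156, draw]
PU: pen up
LT 45: heading 156 -> 201
RT 90: heading 201 -> 111
RT 15: heading 111 -> 96
FD 12: (7.902,-6.64) -> (6.648,5.294) [heading=96, move]
LT 45: heading 96 -> 141
RT 182: heading 141 -> 319
RT 30: heading 319 -> 289
Final: pos=(6.648,5.294), heading=289, 5 segment(s) drawn

Segment endpoints: x in {0, 7.902, 19, 20.692, 25, 28}, y in {-15.588, -12.335, -10.392, -6.64, 0}
xmin=0, ymin=-15.588, xmax=28, ymax=0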